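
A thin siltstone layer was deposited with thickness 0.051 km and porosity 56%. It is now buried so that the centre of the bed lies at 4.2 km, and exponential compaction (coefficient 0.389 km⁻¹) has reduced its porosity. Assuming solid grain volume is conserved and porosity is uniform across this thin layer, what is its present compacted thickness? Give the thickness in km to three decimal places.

0.025 km

Porosity at 4.2 km: phi = 0.56·exp(−0.389×4.2) = 0.1093
Solid-volume conservation: h(1−phi) = h₀(1−phi₀) ⇒ h = h₀·(1−phi₀)/(1−phi)
h = 0.051 × (1 − 0.56)/(1 − 0.1093) = 0.051 × 0.4940 = 0.0252 km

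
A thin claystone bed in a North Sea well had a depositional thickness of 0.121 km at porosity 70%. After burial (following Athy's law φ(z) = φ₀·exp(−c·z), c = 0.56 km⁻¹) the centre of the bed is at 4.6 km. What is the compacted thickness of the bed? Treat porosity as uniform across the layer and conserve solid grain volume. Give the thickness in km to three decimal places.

0.038 km

Porosity at 4.6 km: φ = 0.7·exp(−0.56×4.6) = 0.0533
Solid-volume conservation: h(1−φ) = h₀(1−φ₀) ⇒ h = h₀·(1−φ₀)/(1−φ)
h = 0.121 × (1 − 0.7)/(1 − 0.0533) = 0.121 × 0.3169 = 0.0383 km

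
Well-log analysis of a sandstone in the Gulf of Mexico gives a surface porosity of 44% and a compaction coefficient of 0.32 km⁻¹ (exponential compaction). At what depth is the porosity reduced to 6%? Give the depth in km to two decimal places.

6.23 km

Invert Athy's law: d = ln(phi₀/phi) / k
d = ln(0.44/0.06) / 0.32 = ln(7.333) / 0.32 = 1.9924 / 0.32 = 6.226 km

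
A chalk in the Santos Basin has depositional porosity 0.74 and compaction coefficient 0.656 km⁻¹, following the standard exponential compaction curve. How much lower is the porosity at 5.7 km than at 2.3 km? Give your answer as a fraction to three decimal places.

φ(2.3) = 0.74·e^(−0.656×2.3) = 0.1637
φ(5.7) = 0.74·e^(−0.656×5.7) = 0.0176
Δφ = 0.1637 − 0.0176 = 0.1461

0.146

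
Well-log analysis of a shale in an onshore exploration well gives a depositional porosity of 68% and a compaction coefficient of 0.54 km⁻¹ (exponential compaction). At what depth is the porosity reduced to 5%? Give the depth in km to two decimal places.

Invert Athy's law: z = ln(φ₀/φ) / k
z = ln(0.68/0.05) / 0.54 = ln(13.6) / 0.54 = 2.6101 / 0.54 = 4.833 km

4.83 km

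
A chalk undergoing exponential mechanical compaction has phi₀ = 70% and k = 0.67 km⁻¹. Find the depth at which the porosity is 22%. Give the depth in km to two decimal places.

Invert Athy's law: Z = ln(phi₀/phi) / k
Z = ln(0.7/0.22) / 0.67 = ln(3.182) / 0.67 = 1.1575 / 0.67 = 1.728 km

1.73 km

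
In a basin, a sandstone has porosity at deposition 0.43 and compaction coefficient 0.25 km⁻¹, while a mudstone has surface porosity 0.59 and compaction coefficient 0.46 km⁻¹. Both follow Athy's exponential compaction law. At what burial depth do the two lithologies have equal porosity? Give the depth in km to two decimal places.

1.51 km

Set φ₀ₐ e^(−kₐz) = φ₀ᵦ e^(−kᵦz) ⇒ ln(φ₀ₐ/φ₀ᵦ) = (kₐ − kᵦ)·z
z = ln(0.43/0.59) / (0.25 − 0.46) = -0.3163 / -0.21 = 1.506 km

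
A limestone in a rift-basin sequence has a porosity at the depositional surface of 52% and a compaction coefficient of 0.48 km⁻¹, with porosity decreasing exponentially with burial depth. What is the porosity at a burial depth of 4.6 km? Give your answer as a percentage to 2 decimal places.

phi = phi₀·exp(−c·d) = 0.52 × exp(−0.48 × 4.6) = 0.52 × exp(−2.208)
  = 0.52 × 0.1099 = 0.0572

5.72%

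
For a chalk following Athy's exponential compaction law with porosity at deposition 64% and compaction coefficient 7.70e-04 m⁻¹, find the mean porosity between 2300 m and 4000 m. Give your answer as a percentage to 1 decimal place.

6.1%

Working in km (1 km = 1000 m; k in km⁻¹ = k in m⁻¹ × 1000):
⟨phi⟩ = (1/(Z₂−Z₁)) ∫ phi₀ e^(−kZ) dZ = phi₀·(e^(−k·Z₁) − e^(−k·Z₂)) / (k·(Z₂−Z₁))
e^(−0.77×2.3) = 0.1702; e^(−0.77×4) = 0.0460
⟨phi⟩ = 0.64 × (0.1702 − 0.0460) / (0.77 × 1.7) = 0.64 × 0.0949 = 0.0607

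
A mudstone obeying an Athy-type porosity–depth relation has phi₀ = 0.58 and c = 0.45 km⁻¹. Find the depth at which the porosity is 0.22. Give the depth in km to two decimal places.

Invert Athy's law: z = ln(phi₀/phi) / c
z = ln(0.58/0.22) / 0.45 = ln(2.636) / 0.45 = 0.9694 / 0.45 = 2.154 km

2.15 km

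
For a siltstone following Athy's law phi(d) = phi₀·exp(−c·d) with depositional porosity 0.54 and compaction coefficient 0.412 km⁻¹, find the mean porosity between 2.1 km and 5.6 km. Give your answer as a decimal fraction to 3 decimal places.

⟨phi⟩ = (1/(d₂−d₁)) ∫ phi₀ e^(−cd) dd = phi₀·(e^(−c·d₁) − e^(−c·d₂)) / (c·(d₂−d₁))
e^(−0.412×2.1) = 0.4210; e^(−0.412×5.6) = 0.0995
⟨phi⟩ = 0.54 × (0.4210 − 0.0995) / (0.412 × 3.5) = 0.54 × 0.2229 = 0.1204

0.120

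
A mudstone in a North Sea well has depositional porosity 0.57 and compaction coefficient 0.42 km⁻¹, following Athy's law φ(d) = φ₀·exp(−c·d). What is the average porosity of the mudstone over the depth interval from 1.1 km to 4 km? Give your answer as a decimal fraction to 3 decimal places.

0.208

⟨φ⟩ = (1/(d₂−d₁)) ∫ φ₀ e^(−cd) dd = φ₀·(e^(−c·d₁) − e^(−c·d₂)) / (c·(d₂−d₁))
e^(−0.42×1.1) = 0.6300; e^(−0.42×4) = 0.1864
⟨φ⟩ = 0.57 × (0.6300 − 0.1864) / (0.42 × 2.9) = 0.57 × 0.3642 = 0.2076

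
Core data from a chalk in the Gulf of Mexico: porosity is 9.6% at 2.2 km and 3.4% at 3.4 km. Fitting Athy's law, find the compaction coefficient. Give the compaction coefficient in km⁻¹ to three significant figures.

Athy: n(z) = n₀ e^(−βz) ⇒ n₁/n₂ = e^{β(z₂−z₁)} ⇒ β = ln(n₁/n₂)/(z₂−z₁)
β = ln(0.096/0.034) / (3.4 − 2.2) = ln(2.824) / 1.2 = 1.0380 / 1.2 = 0.865 km⁻¹

0.865 km⁻¹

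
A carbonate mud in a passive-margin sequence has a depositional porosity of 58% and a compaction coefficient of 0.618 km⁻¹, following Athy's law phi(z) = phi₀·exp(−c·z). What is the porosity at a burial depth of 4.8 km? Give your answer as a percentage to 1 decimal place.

phi = phi₀·exp(−c·z) = 0.58 × exp(−0.618 × 4.8) = 0.58 × exp(−2.966)
  = 0.58 × 0.0515 = 0.0299

3.0%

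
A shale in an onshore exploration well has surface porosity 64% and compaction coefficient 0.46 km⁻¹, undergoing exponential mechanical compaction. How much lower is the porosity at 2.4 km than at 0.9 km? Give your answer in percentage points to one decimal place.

21.1 percentage points

phi(0.9) = 0.64·e^(−0.46×0.9) = 0.4230
phi(2.4) = 0.64·e^(−0.46×2.4) = 0.2122
Δphi = 0.4230 − 0.2122 = 0.2109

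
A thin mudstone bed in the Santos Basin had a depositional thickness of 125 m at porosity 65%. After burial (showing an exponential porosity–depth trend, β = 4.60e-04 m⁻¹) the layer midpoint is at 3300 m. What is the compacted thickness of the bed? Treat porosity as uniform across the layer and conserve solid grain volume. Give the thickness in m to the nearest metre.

Working in km (1 km = 1000 m; β in km⁻¹ = β in m⁻¹ × 1000):
Porosity at 3.3 km: φ = 0.65·exp(−0.46×3.3) = 0.1424
Solid-volume conservation: h(1−φ) = h₀(1−φ₀) ⇒ h = h₀·(1−φ₀)/(1−φ)
h = 0.125 × (1 − 0.65)/(1 − 0.1424) = 0.125 × 0.4081 = 0.0510 km

51 m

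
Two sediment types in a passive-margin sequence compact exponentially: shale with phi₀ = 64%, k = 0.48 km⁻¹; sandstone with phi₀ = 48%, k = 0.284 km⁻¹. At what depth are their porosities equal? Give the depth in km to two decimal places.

1.47 km

Set phi₀ₐ e^(−kₐz) = phi₀ᵦ e^(−kᵦz) ⇒ ln(phi₀ₐ/phi₀ᵦ) = (kₐ − kᵦ)·z
z = ln(0.64/0.48) / (0.48 − 0.284) = 0.2877 / 0.196 = 1.468 km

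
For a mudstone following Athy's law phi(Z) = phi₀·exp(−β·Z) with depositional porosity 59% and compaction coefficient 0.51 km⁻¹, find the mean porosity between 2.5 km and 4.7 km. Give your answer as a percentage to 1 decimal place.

⟨phi⟩ = (1/(Z₂−Z₁)) ∫ phi₀ e^(−βZ) dZ = phi₀·(e^(−β·Z₁) − e^(−β·Z₂)) / (β·(Z₂−Z₁))
e^(−0.51×2.5) = 0.2794; e^(−0.51×4.7) = 0.0910
⟨phi⟩ = 0.59 × (0.2794 − 0.0910) / (0.51 × 2.2) = 0.59 × 0.1680 = 0.0991

9.9%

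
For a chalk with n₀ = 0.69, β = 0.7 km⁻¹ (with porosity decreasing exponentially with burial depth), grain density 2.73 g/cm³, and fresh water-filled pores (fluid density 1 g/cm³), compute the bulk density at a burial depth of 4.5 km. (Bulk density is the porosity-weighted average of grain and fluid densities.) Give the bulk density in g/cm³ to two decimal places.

2.68 g/cm³

Porosity at depth: n = 0.69·exp(−0.7×4.5) = 0.69×0.0429 = 0.0296
Bulk density: ρ_b = (1−n)ρ_g + n·ρ_f = 0.9704×2.73 + 0.0296×1
       = 2.649 + 0.030 = 2.679 g/cm³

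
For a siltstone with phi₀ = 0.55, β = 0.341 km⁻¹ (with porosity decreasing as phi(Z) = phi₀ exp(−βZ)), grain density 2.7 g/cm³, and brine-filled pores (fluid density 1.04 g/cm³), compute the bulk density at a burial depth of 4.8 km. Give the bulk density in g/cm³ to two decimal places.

Porosity at depth: phi = 0.55·exp(−0.341×4.8) = 0.55×0.1946 = 0.1070
Bulk density: ρ_b = (1−phi)ρ_g + phi·ρ_f = 0.8930×2.7 + 0.1070×1.04
       = 2.411 + 0.111 = 2.522 g/cm³

2.52 g/cm³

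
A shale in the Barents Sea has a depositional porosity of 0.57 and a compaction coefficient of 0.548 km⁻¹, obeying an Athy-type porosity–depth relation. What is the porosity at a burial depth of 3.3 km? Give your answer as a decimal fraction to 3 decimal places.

n = n₀·exp(−β·Z) = 0.57 × exp(−0.548 × 3.3) = 0.57 × exp(−1.808)
  = 0.57 × 0.1639 = 0.0934

0.093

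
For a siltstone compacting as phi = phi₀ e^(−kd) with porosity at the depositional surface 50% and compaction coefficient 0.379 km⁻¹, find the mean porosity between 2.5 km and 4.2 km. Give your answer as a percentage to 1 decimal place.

⟨phi⟩ = (1/(d₂−d₁)) ∫ phi₀ e^(−kd) dd = phi₀·(e^(−k·d₁) − e^(−k·d₂)) / (k·(d₂−d₁))
e^(−0.379×2.5) = 0.3877; e^(−0.379×4.2) = 0.2036
⟨phi⟩ = 0.5 × (0.3877 − 0.2036) / (0.379 × 1.7) = 0.5 × 0.2858 = 0.1429

14.3%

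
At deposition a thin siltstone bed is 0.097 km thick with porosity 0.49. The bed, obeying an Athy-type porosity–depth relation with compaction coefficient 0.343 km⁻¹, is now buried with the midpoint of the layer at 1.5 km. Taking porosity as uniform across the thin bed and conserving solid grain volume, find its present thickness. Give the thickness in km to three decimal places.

0.070 km

Porosity at 1.5 km: φ = 0.49·exp(−0.343×1.5) = 0.2929
Solid-volume conservation: h(1−φ) = h₀(1−φ₀) ⇒ h = h₀·(1−φ₀)/(1−φ)
h = 0.097 × (1 − 0.49)/(1 − 0.2929) = 0.097 × 0.7213 = 0.0700 km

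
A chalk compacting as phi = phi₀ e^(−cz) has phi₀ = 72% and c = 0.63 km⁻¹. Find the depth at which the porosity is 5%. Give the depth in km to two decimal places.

4.23 km

Invert Athy's law: z = ln(phi₀/phi) / c
z = ln(0.72/0.05) / 0.63 = ln(14.4) / 0.63 = 2.6672 / 0.63 = 4.234 km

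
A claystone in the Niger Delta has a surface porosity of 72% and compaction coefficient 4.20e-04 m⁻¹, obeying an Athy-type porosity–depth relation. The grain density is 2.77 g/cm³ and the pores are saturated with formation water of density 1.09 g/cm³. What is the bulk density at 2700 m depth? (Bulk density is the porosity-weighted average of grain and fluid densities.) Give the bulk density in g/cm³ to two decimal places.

Working in km (1 km = 1000 m; β in km⁻¹ = β in m⁻¹ × 1000):
Porosity at depth: phi = 0.72·exp(−0.42×2.7) = 0.72×0.3217 = 0.2317
Bulk density: ρ_b = (1−phi)ρ_g + phi·ρ_f = 0.7683×2.77 + 0.2317×1.09
       = 2.128 + 0.253 = 2.381 g/cm³

2.38 g/cm³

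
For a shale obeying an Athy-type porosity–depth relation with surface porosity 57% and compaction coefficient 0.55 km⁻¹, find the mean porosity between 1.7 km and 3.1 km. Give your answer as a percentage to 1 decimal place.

⟨φ⟩ = (1/(d₂−d₁)) ∫ φ₀ e^(−kd) dd = φ₀·(e^(−k·d₁) − e^(−k·d₂)) / (k·(d₂−d₁))
e^(−0.55×1.7) = 0.3926; e^(−0.55×3.1) = 0.1818
⟨φ⟩ = 0.57 × (0.3926 − 0.1818) / (0.55 × 1.4) = 0.57 × 0.2738 = 0.1561

15.6%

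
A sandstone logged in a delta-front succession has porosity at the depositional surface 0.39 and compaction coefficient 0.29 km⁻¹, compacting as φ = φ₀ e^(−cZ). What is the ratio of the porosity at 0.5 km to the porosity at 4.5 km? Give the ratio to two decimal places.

3.19

φ(Z₁)/φ(Z₂) = e^(−c·Z₁)/e^(−c·Z₂) = e^{c(Z₂−Z₁)}
= exp(0.29 × 4) = exp(1.16) = 3.1899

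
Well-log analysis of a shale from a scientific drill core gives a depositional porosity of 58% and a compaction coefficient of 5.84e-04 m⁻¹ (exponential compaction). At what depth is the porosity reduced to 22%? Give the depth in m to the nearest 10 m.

1660 m

Working in km (1 km = 1000 m; β in km⁻¹ = β in m⁻¹ × 1000):
Invert Athy's law: Z = ln(n₀/n) / β
Z = ln(0.58/0.22) / 0.584 = ln(2.636) / 0.584 = 0.9694 / 0.584 = 1.660 km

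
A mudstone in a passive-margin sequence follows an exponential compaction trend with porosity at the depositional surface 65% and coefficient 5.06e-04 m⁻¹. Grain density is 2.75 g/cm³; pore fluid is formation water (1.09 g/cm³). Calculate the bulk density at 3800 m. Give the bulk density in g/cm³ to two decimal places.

2.59 g/cm³

Working in km (1 km = 1000 m; β in km⁻¹ = β in m⁻¹ × 1000):
Porosity at depth: phi = 0.65·exp(−0.506×3.8) = 0.65×0.1462 = 0.0950
Bulk density: ρ_b = (1−phi)ρ_g + phi·ρ_f = 0.9050×2.75 + 0.0950×1.09
       = 2.489 + 0.104 = 2.592 g/cm³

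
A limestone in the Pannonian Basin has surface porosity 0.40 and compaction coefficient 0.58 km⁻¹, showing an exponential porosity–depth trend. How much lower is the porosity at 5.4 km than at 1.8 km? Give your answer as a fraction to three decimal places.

φ(1.8) = 0.4·e^(−0.58×1.8) = 0.1408
φ(5.4) = 0.4·e^(−0.58×5.4) = 0.0175
Δφ = 0.1408 − 0.0175 = 0.1234

0.123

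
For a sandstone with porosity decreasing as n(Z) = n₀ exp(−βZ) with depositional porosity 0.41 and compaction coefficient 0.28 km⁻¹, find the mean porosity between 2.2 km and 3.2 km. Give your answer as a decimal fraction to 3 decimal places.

0.193

⟨n⟩ = (1/(Z₂−Z₁)) ∫ n₀ e^(−βZ) dZ = n₀·(e^(−β·Z₁) − e^(−β·Z₂)) / (β·(Z₂−Z₁))
e^(−0.28×2.2) = 0.5401; e^(−0.28×3.2) = 0.4082
⟨n⟩ = 0.41 × (0.5401 − 0.4082) / (0.28 × 1) = 0.41 × 0.4711 = 0.1931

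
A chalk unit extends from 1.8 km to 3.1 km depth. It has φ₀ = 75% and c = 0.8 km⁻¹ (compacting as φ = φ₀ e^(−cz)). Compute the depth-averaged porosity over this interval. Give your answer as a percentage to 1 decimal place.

⟨φ⟩ = (1/(z₂−z₁)) ∫ φ₀ e^(−cz) dz = φ₀·(e^(−c·z₁) − e^(−c·z₂)) / (c·(z₂−z₁))
e^(−0.8×1.8) = 0.2369; e^(−0.8×3.1) = 0.0837
⟨φ⟩ = 0.75 × (0.2369 − 0.0837) / (0.8 × 1.3) = 0.75 × 0.1473 = 0.1105

11.0%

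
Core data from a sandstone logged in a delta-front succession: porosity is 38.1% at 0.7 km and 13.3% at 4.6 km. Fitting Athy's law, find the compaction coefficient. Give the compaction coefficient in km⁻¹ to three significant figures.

0.270 km⁻¹

Athy: n(z) = n₀ e^(−kz) ⇒ n₁/n₂ = e^{k(z₂−z₁)} ⇒ k = ln(n₁/n₂)/(z₂−z₁)
k = ln(0.381/0.133) / (4.6 − 0.7) = ln(2.865) / 3.9 = 1.0525 / 3.9 = 0.2699 km⁻¹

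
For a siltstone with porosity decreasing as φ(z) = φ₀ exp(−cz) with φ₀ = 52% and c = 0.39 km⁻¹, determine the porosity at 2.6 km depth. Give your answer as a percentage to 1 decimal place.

φ = φ₀·exp(−c·z) = 0.52 × exp(−0.39 × 2.6) = 0.52 × exp(−1.014)
  = 0.52 × 0.3628 = 0.1886

18.9%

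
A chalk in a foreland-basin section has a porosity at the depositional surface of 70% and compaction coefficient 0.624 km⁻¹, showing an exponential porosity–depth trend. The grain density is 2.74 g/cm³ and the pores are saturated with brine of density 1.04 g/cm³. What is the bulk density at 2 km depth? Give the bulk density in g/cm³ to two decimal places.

Porosity at depth: n = 0.7·exp(−0.624×2) = 0.7×0.2871 = 0.2010
Bulk density: ρ_b = (1−n)ρ_g + n·ρ_f = 0.7990×2.74 + 0.2010×1.04
       = 2.189 + 0.209 = 2.398 g/cm³

2.40 g/cm³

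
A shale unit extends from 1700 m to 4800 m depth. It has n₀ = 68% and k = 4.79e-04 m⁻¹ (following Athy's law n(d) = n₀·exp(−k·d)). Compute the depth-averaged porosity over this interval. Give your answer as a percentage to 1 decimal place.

15.7%

Working in km (1 km = 1000 m; k in km⁻¹ = k in m⁻¹ × 1000):
⟨n⟩ = (1/(d₂−d₁)) ∫ n₀ e^(−kd) dd = n₀·(e^(−k·d₁) − e^(−k·d₂)) / (k·(d₂−d₁))
e^(−0.479×1.7) = 0.4429; e^(−0.479×4.8) = 0.1003
⟨n⟩ = 0.68 × (0.4429 − 0.1003) / (0.479 × 3.1) = 0.68 × 0.2307 = 0.1569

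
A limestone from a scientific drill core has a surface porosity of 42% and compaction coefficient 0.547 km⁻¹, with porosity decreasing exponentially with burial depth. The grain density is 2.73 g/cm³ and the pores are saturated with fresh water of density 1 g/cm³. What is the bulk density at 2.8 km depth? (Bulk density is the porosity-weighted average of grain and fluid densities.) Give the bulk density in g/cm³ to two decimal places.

Porosity at depth: n = 0.42·exp(−0.547×2.8) = 0.42×0.2162 = 0.0908
Bulk density: ρ_b = (1−n)ρ_g + n·ρ_f = 0.9092×2.73 + 0.0908×1
       = 2.482 + 0.091 = 2.573 g/cm³

2.57 g/cm³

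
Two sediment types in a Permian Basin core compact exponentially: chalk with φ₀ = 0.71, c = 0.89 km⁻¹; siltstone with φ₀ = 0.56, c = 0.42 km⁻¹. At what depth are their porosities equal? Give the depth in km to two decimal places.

Set φ₀ₐ e^(−cₐz) = φ₀ᵦ e^(−cᵦz) ⇒ ln(φ₀ₐ/φ₀ᵦ) = (cₐ − cᵦ)·z
z = ln(0.71/0.56) / (0.89 − 0.42) = 0.2373 / 0.47 = 0.505 km

0.50 km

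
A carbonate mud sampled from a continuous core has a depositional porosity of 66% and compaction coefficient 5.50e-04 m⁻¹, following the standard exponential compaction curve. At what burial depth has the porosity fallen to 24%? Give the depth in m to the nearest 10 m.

Working in km (1 km = 1000 m; β in km⁻¹ = β in m⁻¹ × 1000):
Invert Athy's law: d = ln(n₀/n) / β
d = ln(0.66/0.24) / 0.55 = ln(2.75) / 0.55 = 1.0116 / 0.55 = 1.839 km

1840 m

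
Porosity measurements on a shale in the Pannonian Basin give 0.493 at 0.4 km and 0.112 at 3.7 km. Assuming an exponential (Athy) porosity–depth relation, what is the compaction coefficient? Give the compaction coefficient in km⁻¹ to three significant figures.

Athy: φ(z) = φ₀ e^(−βz) ⇒ φ₁/φ₂ = e^{β(z₂−z₁)} ⇒ β = ln(φ₁/φ₂)/(z₂−z₁)
β = ln(0.493/0.112) / (3.7 − 0.4) = ln(4.402) / 3.3 = 1.4820 / 3.3 = 0.4491 km⁻¹

0.449 km⁻¹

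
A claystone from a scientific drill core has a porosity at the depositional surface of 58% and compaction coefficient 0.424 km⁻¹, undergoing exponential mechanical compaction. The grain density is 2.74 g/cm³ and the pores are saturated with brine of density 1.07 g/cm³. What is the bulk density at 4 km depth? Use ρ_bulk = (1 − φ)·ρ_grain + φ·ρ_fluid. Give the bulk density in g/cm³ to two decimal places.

Porosity at depth: n = 0.58·exp(−0.424×4) = 0.58×0.1834 = 0.1064
Bulk density: ρ_b = (1−n)ρ_g + n·ρ_f = 0.8936×2.74 + 0.1064×1.07
       = 2.449 + 0.114 = 2.562 g/cm³

2.56 g/cm³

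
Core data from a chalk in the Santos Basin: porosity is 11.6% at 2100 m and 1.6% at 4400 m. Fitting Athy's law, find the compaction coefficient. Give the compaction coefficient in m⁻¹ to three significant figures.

Working in km (1 km = 1000 m; β in km⁻¹ = β in m⁻¹ × 1000):
Athy: φ(d) = φ₀ e^(−βd) ⇒ φ₁/φ₂ = e^{β(d₂−d₁)} ⇒ β = ln(φ₁/φ₂)/(d₂−d₁)
β = ln(0.116/0.016) / (4.4 − 2.1) = ln(7.25) / 2.3 = 1.9810 / 2.3 = 0.8613 km⁻¹

0.000861 m⁻¹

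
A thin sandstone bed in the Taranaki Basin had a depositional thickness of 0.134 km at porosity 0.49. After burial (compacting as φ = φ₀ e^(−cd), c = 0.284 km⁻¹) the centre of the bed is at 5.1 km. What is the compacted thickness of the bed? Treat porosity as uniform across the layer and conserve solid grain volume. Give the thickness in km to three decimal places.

Porosity at 5.1 km: φ = 0.49·exp(−0.284×5.1) = 0.1151
Solid-volume conservation: h(1−φ) = h₀(1−φ₀) ⇒ h = h₀·(1−φ₀)/(1−φ)
h = 0.134 × (1 − 0.49)/(1 − 0.1151) = 0.134 × 0.5764 = 0.0772 km

0.077 km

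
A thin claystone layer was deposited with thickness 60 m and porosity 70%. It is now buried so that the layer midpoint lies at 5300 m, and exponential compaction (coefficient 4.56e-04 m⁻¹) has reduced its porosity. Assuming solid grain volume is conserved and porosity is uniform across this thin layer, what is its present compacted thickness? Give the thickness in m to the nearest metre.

19 m

Working in km (1 km = 1000 m; β in km⁻¹ = β in m⁻¹ × 1000):
Porosity at 5.3 km: phi = 0.7·exp(−0.456×5.3) = 0.0624
Solid-volume conservation: h(1−phi) = h₀(1−phi₀) ⇒ h = h₀·(1−phi₀)/(1−phi)
h = 0.06 × (1 − 0.7)/(1 − 0.0624) = 0.06 × 0.3200 = 0.0192 km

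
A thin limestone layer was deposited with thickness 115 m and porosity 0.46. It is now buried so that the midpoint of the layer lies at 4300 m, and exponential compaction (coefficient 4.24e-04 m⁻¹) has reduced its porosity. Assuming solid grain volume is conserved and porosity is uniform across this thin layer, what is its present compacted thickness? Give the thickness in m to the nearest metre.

Working in km (1 km = 1000 m; c in km⁻¹ = c in m⁻¹ × 1000):
Porosity at 4.3 km: φ = 0.46·exp(−0.424×4.3) = 0.0743
Solid-volume conservation: h(1−φ) = h₀(1−φ₀) ⇒ h = h₀·(1−φ₀)/(1−φ)
h = 0.115 × (1 − 0.46)/(1 − 0.0743) = 0.115 × 0.5833 = 0.0671 km

67 m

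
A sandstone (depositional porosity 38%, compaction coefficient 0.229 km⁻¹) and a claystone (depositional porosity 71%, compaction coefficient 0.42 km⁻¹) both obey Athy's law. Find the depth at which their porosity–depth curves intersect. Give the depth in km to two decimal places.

Set phi₀ₐ e^(−βₐZ) = phi₀ᵦ e^(−βᵦZ) ⇒ ln(phi₀ₐ/phi₀ᵦ) = (βₐ − βᵦ)·Z
Z = ln(0.38/0.71) / (0.229 − 0.42) = -0.6251 / -0.191 = 3.273 km

3.27 km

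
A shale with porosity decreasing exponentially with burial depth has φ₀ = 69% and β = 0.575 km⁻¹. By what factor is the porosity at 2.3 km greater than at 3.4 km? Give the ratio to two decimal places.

φ(Z₁)/φ(Z₂) = e^(−β·Z₁)/e^(−β·Z₂) = e^{β(Z₂−Z₁)}
= exp(0.575 × 1.1) = exp(0.6325) = 1.8823

1.88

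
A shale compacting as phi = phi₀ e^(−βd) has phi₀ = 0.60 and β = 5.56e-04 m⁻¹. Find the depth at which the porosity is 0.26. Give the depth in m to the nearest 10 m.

Working in km (1 km = 1000 m; β in km⁻¹ = β in m⁻¹ × 1000):
Invert Athy's law: d = ln(phi₀/phi) / β
d = ln(0.6/0.26) / 0.556 = ln(2.308) / 0.556 = 0.8362 / 0.556 = 1.504 km

1500 m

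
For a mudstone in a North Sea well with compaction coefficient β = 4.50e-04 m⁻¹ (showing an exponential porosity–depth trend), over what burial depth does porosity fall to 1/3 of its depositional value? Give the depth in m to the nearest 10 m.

Working in km (1 km = 1000 m; β in km⁻¹ = β in m⁻¹ × 1000):
φ/φ₀ = 1/3 ⇒ exp(−β·Z) = 1/3 ⇒ Z = ln(3) / β
Z = 1.0986 / 0.45 = 2.441 km

2440 m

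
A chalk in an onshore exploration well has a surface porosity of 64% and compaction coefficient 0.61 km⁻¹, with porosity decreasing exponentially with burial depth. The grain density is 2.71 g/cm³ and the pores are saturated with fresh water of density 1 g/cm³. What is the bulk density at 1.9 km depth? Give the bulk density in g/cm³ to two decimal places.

Porosity at depth: n = 0.64·exp(−0.61×1.9) = 0.64×0.3138 = 0.2008
Bulk density: ρ_b = (1−n)ρ_g + n·ρ_f = 0.7992×2.71 + 0.2008×1
       = 2.166 + 0.201 = 2.367 g/cm³

2.37 g/cm³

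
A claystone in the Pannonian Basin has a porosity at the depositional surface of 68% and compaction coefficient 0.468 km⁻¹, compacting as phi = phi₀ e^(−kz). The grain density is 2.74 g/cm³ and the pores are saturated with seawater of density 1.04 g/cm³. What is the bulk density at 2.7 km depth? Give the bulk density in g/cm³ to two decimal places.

2.41 g/cm³

Porosity at depth: phi = 0.68·exp(−0.468×2.7) = 0.68×0.2826 = 0.1922
Bulk density: ρ_b = (1−phi)ρ_g + phi·ρ_f = 0.8078×2.74 + 0.1922×1.04
       = 2.213 + 0.200 = 2.413 g/cm³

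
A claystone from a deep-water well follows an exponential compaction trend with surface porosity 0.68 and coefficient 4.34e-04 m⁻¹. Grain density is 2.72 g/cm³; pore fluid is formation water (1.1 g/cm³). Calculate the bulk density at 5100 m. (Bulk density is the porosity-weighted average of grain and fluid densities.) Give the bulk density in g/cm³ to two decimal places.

2.60 g/cm³

Working in km (1 km = 1000 m; β in km⁻¹ = β in m⁻¹ × 1000):
Porosity at depth: φ = 0.68·exp(−0.434×5.1) = 0.68×0.1093 = 0.0743
Bulk density: ρ_b = (1−φ)ρ_g + φ·ρ_f = 0.9257×2.72 + 0.0743×1.1
       = 2.518 + 0.082 = 2.600 g/cm³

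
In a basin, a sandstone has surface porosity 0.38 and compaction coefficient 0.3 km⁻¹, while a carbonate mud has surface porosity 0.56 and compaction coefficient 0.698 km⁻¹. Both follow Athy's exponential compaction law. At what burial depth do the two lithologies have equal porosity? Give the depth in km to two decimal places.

Set phi₀ₐ e^(−kₐz) = phi₀ᵦ e^(−kᵦz) ⇒ ln(phi₀ₐ/phi₀ᵦ) = (kₐ − kᵦ)·z
z = ln(0.38/0.56) / (0.3 − 0.698) = -0.3878 / -0.398 = 0.974 km

0.97 km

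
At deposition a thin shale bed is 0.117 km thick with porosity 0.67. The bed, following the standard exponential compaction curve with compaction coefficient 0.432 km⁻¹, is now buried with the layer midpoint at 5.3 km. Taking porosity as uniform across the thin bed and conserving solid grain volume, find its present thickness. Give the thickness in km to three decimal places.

Porosity at 5.3 km: φ = 0.67·exp(−0.432×5.3) = 0.0679
Solid-volume conservation: h(1−φ) = h₀(1−φ₀) ⇒ h = h₀·(1−φ₀)/(1−φ)
h = 0.117 × (1 − 0.67)/(1 − 0.0679) = 0.117 × 0.3540 = 0.0414 km

0.041 km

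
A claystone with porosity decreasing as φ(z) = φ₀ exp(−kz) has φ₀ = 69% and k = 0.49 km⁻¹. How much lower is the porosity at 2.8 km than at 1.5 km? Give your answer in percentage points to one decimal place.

φ(1.5) = 0.69·e^(−0.49×1.5) = 0.3309
φ(2.8) = 0.69·e^(−0.49×2.8) = 0.1750
Δφ = 0.3309 − 0.1750 = 0.1559

15.6 percentage points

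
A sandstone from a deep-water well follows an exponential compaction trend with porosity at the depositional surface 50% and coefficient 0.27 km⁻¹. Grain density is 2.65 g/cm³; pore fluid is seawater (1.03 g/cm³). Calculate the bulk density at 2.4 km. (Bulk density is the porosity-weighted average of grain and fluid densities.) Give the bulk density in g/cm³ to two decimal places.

2.23 g/cm³

Porosity at depth: n = 0.5·exp(−0.27×2.4) = 0.5×0.5231 = 0.2615
Bulk density: ρ_b = (1−n)ρ_g + n·ρ_f = 0.7385×2.65 + 0.2615×1.03
       = 1.957 + 0.269 = 2.226 g/cm³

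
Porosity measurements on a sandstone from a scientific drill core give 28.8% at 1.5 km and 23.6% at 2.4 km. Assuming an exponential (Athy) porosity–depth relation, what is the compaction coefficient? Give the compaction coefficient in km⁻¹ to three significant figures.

0.221 km⁻¹

Athy: φ(z) = φ₀ e^(−βz) ⇒ φ₁/φ₂ = e^{β(z₂−z₁)} ⇒ β = ln(φ₁/φ₂)/(z₂−z₁)
β = ln(0.288/0.236) / (2.4 − 1.5) = ln(1.22) / 0.9 = 0.1991 / 0.9 = 0.2213 km⁻¹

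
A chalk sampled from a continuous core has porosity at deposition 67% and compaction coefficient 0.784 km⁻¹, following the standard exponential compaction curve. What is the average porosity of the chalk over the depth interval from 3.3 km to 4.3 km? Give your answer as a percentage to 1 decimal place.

3.5%

⟨φ⟩ = (1/(z₂−z₁)) ∫ φ₀ e^(−βz) dz = φ₀·(e^(−β·z₁) − e^(−β·z₂)) / (β·(z₂−z₁))
e^(−0.784×3.3) = 0.0752; e^(−0.784×4.3) = 0.0343
⟨φ⟩ = 0.67 × (0.0752 − 0.0343) / (0.784 × 1) = 0.67 × 0.0521 = 0.0349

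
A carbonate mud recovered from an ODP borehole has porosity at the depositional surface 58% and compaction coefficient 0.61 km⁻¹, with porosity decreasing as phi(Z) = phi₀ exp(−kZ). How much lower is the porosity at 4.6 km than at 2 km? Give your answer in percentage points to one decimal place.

13.6 percentage points

phi(2) = 0.58·e^(−0.61×2) = 0.1712
phi(4.6) = 0.58·e^(−0.61×4.6) = 0.0351
Δphi = 0.1712 − 0.0351 = 0.1362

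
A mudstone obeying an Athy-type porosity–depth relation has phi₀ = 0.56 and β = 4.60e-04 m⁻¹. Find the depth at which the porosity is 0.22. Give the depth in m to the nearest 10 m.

Working in km (1 km = 1000 m; β in km⁻¹ = β in m⁻¹ × 1000):
Invert Athy's law: Z = ln(phi₀/phi) / β
Z = ln(0.56/0.22) / 0.46 = ln(2.545) / 0.46 = 0.9343 / 0.46 = 2.031 km

2030 m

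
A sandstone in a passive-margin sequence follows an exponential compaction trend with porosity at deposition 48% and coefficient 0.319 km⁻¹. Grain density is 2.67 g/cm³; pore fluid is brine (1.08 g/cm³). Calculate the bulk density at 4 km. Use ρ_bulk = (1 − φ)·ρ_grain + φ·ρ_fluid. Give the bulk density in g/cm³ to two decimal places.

Porosity at depth: φ = 0.48·exp(−0.319×4) = 0.48×0.2792 = 0.1340
Bulk density: ρ_b = (1−φ)ρ_g + φ·ρ_f = 0.8660×2.67 + 0.1340×1.08
       = 2.312 + 0.145 = 2.457 g/cm³

2.46 g/cm³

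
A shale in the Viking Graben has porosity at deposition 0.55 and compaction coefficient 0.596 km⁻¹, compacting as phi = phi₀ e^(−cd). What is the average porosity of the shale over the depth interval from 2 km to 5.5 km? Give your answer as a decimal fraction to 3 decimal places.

⟨phi⟩ = (1/(d₂−d₁)) ∫ phi₀ e^(−cd) dd = phi₀·(e^(−c·d₁) − e^(−c·d₂)) / (c·(d₂−d₁))
e^(−0.596×2) = 0.3036; e^(−0.596×5.5) = 0.0377
⟨phi⟩ = 0.55 × (0.3036 − 0.0377) / (0.596 × 3.5) = 0.55 × 0.1275 = 0.0701

0.070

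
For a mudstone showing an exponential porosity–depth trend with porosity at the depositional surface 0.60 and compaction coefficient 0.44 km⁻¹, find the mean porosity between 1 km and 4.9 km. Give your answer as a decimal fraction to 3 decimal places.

0.185

⟨n⟩ = (1/(Z₂−Z₁)) ∫ n₀ e^(−kZ) dZ = n₀·(e^(−k·Z₁) − e^(−k·Z₂)) / (k·(Z₂−Z₁))
e^(−0.44×1) = 0.6440; e^(−0.44×4.9) = 0.1158
⟨n⟩ = 0.6 × (0.6440 − 0.1158) / (0.44 × 3.9) = 0.6 × 0.3078 = 0.1847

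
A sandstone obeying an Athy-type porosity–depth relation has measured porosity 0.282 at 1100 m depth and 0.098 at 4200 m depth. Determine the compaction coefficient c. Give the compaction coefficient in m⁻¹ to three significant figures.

0.000341 m⁻¹

Working in km (1 km = 1000 m; c in km⁻¹ = c in m⁻¹ × 1000):
Athy: n(z) = n₀ e^(−cz) ⇒ n₁/n₂ = e^{c(z₂−z₁)} ⇒ c = ln(n₁/n₂)/(z₂−z₁)
c = ln(0.282/0.098) / (4.2 − 1.1) = ln(2.878) / 3.1 = 1.0569 / 3.1 = 0.3409 km⁻¹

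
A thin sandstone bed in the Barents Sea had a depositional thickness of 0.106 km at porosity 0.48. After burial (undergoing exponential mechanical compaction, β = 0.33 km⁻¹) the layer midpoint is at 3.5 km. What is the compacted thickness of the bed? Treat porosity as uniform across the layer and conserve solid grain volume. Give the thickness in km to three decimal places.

Porosity at 3.5 km: φ = 0.48·exp(−0.33×3.5) = 0.1512
Solid-volume conservation: h(1−φ) = h₀(1−φ₀) ⇒ h = h₀·(1−φ₀)/(1−φ)
h = 0.106 × (1 − 0.48)/(1 − 0.1512) = 0.106 × 0.6126 = 0.0649 km

0.065 km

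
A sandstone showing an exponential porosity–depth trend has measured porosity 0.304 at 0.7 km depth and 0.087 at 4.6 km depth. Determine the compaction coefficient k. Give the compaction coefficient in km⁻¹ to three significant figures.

0.321 km⁻¹

Athy: φ(z) = φ₀ e^(−kz) ⇒ φ₁/φ₂ = e^{k(z₂−z₁)} ⇒ k = ln(φ₁/φ₂)/(z₂−z₁)
k = ln(0.304/0.087) / (4.6 − 0.7) = ln(3.494) / 3.9 = 1.2511 / 3.9 = 0.3208 km⁻¹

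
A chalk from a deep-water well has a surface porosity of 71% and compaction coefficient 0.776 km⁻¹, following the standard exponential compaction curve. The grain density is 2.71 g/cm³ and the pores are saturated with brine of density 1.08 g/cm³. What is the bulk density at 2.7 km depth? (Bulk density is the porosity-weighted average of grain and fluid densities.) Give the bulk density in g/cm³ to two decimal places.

2.57 g/cm³

Porosity at depth: phi = 0.71·exp(−0.776×2.7) = 0.71×0.1230 = 0.0874
Bulk density: ρ_b = (1−phi)ρ_g + phi·ρ_f = 0.9126×2.71 + 0.0874×1.08
       = 2.473 + 0.094 = 2.568 g/cm³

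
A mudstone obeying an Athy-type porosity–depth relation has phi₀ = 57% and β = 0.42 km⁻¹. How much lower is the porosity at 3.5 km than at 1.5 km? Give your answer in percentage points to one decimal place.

phi(1.5) = 0.57·e^(−0.42×1.5) = 0.3036
phi(3.5) = 0.57·e^(−0.42×3.5) = 0.1311
Δphi = 0.3036 − 0.1311 = 0.1725

17.3 percentage points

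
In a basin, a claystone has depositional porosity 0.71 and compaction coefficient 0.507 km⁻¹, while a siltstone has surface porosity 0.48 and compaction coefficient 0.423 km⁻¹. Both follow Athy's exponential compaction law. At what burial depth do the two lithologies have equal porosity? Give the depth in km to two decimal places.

Set phi₀ₐ e^(−cₐz) = phi₀ᵦ e^(−cᵦz) ⇒ ln(phi₀ₐ/phi₀ᵦ) = (cₐ − cᵦ)·z
z = ln(0.71/0.48) / (0.507 − 0.423) = 0.3915 / 0.084 = 4.660 km

4.66 km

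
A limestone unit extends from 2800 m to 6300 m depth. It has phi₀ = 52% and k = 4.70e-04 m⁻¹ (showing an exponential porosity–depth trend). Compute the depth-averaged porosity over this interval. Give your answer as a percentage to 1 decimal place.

6.8%

Working in km (1 km = 1000 m; k in km⁻¹ = k in m⁻¹ × 1000):
⟨phi⟩ = (1/(z₂−z₁)) ∫ phi₀ e^(−kz) dz = phi₀·(e^(−k·z₁) − e^(−k·z₂)) / (k·(z₂−z₁))
e^(−0.47×2.8) = 0.2682; e^(−0.47×6.3) = 0.0518
⟨phi⟩ = 0.52 × (0.2682 − 0.0518) / (0.47 × 3.5) = 0.52 × 0.1316 = 0.0684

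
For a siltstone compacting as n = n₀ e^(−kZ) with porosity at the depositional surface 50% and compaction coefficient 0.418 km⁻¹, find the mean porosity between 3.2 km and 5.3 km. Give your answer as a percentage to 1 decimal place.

⟨n⟩ = (1/(Z₂−Z₁)) ∫ n₀ e^(−kZ) dZ = n₀·(e^(−k·Z₁) − e^(−k·Z₂)) / (k·(Z₂−Z₁))
e^(−0.418×3.2) = 0.2625; e^(−0.418×5.3) = 0.1091
⟨n⟩ = 0.5 × (0.2625 − 0.1091) / (0.418 × 2.1) = 0.5 × 0.1747 = 0.0874

8.7%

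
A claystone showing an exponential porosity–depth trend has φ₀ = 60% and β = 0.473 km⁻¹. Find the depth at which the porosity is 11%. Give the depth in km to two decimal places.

Invert Athy's law: z = ln(φ₀/φ) / β
z = ln(0.6/0.11) / 0.473 = ln(5.455) / 0.473 = 1.6964 / 0.473 = 3.587 km

3.59 km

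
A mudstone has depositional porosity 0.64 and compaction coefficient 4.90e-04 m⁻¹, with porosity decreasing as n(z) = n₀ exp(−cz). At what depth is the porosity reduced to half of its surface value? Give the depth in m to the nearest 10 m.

Working in km (1 km = 1000 m; c in km⁻¹ = c in m⁻¹ × 1000):
n/n₀ = 1/2 ⇒ exp(−c·z) = 1/2 ⇒ z = ln(2) / c
z = 0.6931 / 0.49 = 1.415 km

1410 m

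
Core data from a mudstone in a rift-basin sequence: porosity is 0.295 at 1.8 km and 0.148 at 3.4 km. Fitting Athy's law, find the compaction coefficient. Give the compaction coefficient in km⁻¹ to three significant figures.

Athy: n(Z) = n₀ e^(−βZ) ⇒ n₁/n₂ = e^{β(Z₂−Z₁)} ⇒ β = ln(n₁/n₂)/(Z₂−Z₁)
β = ln(0.295/0.148) / (3.4 − 1.8) = ln(1.993) / 1.6 = 0.6898 / 1.6 = 0.4311 km⁻¹

0.431 km⁻¹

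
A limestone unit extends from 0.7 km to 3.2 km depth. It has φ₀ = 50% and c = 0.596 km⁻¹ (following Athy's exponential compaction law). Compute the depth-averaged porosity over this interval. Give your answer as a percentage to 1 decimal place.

17.1%

⟨φ⟩ = (1/(d₂−d₁)) ∫ φ₀ e^(−cd) dd = φ₀·(e^(−c·d₁) − e^(−c·d₂)) / (c·(d₂−d₁))
e^(−0.596×0.7) = 0.6589; e^(−0.596×3.2) = 0.1485
⟨φ⟩ = 0.5 × (0.6589 − 0.1485) / (0.596 × 2.5) = 0.5 × 0.3425 = 0.1713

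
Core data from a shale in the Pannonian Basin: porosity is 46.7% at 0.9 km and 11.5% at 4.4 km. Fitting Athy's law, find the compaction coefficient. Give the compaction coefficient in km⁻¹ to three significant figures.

Athy: n(Z) = n₀ e^(−cZ) ⇒ n₁/n₂ = e^{c(Z₂−Z₁)} ⇒ c = ln(n₁/n₂)/(Z₂−Z₁)
c = ln(0.467/0.115) / (4.4 − 0.9) = ln(4.061) / 3.5 = 1.4014 / 3.5 = 0.4004 km⁻¹

0.400 km⁻¹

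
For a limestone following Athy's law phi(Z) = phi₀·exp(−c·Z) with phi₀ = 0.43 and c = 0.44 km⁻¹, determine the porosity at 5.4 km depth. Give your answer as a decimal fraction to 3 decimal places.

phi = phi₀·exp(−c·Z) = 0.43 × exp(−0.44 × 5.4) = 0.43 × exp(−2.376)
  = 0.43 × 0.0929 = 0.0400

0.040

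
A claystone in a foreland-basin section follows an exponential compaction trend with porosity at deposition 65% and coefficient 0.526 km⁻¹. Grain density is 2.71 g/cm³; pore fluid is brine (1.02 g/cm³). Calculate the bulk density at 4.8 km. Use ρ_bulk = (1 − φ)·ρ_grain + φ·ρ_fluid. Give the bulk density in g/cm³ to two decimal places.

2.62 g/cm³

Porosity at depth: φ = 0.65·exp(−0.526×4.8) = 0.65×0.0801 = 0.0520
Bulk density: ρ_b = (1−φ)ρ_g + φ·ρ_f = 0.9480×2.71 + 0.0520×1.02
       = 2.569 + 0.053 = 2.622 g/cm³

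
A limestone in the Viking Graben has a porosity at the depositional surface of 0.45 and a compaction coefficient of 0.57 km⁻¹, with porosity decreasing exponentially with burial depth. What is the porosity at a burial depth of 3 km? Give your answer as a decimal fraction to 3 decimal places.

n = n₀·exp(−β·d) = 0.45 × exp(−0.57 × 3) = 0.45 × exp(−1.71)
  = 0.45 × 0.1809 = 0.0814

0.081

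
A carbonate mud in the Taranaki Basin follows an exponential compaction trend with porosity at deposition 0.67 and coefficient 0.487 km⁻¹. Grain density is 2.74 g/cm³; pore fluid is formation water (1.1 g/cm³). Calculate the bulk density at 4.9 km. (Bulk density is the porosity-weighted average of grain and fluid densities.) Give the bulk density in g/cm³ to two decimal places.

2.64 g/cm³

Porosity at depth: n = 0.67·exp(−0.487×4.9) = 0.67×0.0920 = 0.0616
Bulk density: ρ_b = (1−n)ρ_g + n·ρ_f = 0.9384×2.74 + 0.0616×1.1
       = 2.571 + 0.068 = 2.639 g/cm³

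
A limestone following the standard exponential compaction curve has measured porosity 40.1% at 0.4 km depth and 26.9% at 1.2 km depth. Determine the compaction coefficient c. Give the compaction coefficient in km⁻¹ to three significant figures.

0.499 km⁻¹

Athy: φ(Z) = φ₀ e^(−cZ) ⇒ φ₁/φ₂ = e^{c(Z₂−Z₁)} ⇒ c = ln(φ₁/φ₂)/(Z₂−Z₁)
c = ln(0.401/0.269) / (1.2 − 0.4) = ln(1.491) / 0.8 = 0.3993 / 0.8 = 0.4991 km⁻¹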